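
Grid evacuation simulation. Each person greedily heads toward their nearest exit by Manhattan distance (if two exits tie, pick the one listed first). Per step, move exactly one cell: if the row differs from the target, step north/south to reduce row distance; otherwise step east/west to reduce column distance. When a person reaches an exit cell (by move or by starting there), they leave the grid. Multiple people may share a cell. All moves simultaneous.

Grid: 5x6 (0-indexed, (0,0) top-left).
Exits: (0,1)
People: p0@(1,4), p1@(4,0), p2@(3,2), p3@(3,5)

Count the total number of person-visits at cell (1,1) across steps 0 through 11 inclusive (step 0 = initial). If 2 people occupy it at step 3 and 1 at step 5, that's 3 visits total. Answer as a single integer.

Answer: 0

Derivation:
Step 0: p0@(1,4) p1@(4,0) p2@(3,2) p3@(3,5) -> at (1,1): 0 [-], cum=0
Step 1: p0@(0,4) p1@(3,0) p2@(2,2) p3@(2,5) -> at (1,1): 0 [-], cum=0
Step 2: p0@(0,3) p1@(2,0) p2@(1,2) p3@(1,5) -> at (1,1): 0 [-], cum=0
Step 3: p0@(0,2) p1@(1,0) p2@(0,2) p3@(0,5) -> at (1,1): 0 [-], cum=0
Step 4: p0@ESC p1@(0,0) p2@ESC p3@(0,4) -> at (1,1): 0 [-], cum=0
Step 5: p0@ESC p1@ESC p2@ESC p3@(0,3) -> at (1,1): 0 [-], cum=0
Step 6: p0@ESC p1@ESC p2@ESC p3@(0,2) -> at (1,1): 0 [-], cum=0
Step 7: p0@ESC p1@ESC p2@ESC p3@ESC -> at (1,1): 0 [-], cum=0
Total visits = 0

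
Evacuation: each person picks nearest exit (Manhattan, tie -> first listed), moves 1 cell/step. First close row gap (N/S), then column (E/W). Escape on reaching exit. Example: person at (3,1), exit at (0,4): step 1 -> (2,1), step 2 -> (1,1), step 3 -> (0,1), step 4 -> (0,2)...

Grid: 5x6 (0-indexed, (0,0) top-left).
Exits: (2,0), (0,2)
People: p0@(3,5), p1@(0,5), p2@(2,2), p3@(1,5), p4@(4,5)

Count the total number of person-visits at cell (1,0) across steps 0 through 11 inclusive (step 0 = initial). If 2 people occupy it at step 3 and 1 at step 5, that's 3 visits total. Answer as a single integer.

Step 0: p0@(3,5) p1@(0,5) p2@(2,2) p3@(1,5) p4@(4,5) -> at (1,0): 0 [-], cum=0
Step 1: p0@(2,5) p1@(0,4) p2@(2,1) p3@(0,5) p4@(3,5) -> at (1,0): 0 [-], cum=0
Step 2: p0@(2,4) p1@(0,3) p2@ESC p3@(0,4) p4@(2,5) -> at (1,0): 0 [-], cum=0
Step 3: p0@(2,3) p1@ESC p2@ESC p3@(0,3) p4@(2,4) -> at (1,0): 0 [-], cum=0
Step 4: p0@(2,2) p1@ESC p2@ESC p3@ESC p4@(2,3) -> at (1,0): 0 [-], cum=0
Step 5: p0@(2,1) p1@ESC p2@ESC p3@ESC p4@(2,2) -> at (1,0): 0 [-], cum=0
Step 6: p0@ESC p1@ESC p2@ESC p3@ESC p4@(2,1) -> at (1,0): 0 [-], cum=0
Step 7: p0@ESC p1@ESC p2@ESC p3@ESC p4@ESC -> at (1,0): 0 [-], cum=0
Total visits = 0

Answer: 0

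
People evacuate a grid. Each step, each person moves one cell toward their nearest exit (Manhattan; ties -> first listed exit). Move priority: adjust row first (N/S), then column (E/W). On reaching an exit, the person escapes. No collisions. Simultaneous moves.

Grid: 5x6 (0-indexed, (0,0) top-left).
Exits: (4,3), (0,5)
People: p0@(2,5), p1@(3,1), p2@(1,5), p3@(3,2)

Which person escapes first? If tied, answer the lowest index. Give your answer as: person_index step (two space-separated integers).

Answer: 2 1

Derivation:
Step 1: p0:(2,5)->(1,5) | p1:(3,1)->(4,1) | p2:(1,5)->(0,5)->EXIT | p3:(3,2)->(4,2)
Step 2: p0:(1,5)->(0,5)->EXIT | p1:(4,1)->(4,2) | p2:escaped | p3:(4,2)->(4,3)->EXIT
Step 3: p0:escaped | p1:(4,2)->(4,3)->EXIT | p2:escaped | p3:escaped
Exit steps: [2, 3, 1, 2]
First to escape: p2 at step 1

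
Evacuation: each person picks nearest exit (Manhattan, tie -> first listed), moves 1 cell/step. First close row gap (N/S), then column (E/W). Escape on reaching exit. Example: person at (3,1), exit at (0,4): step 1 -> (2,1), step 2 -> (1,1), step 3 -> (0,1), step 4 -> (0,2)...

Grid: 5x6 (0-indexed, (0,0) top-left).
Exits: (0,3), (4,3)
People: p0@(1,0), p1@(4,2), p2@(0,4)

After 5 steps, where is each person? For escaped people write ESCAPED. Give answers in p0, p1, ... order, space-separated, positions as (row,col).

Step 1: p0:(1,0)->(0,0) | p1:(4,2)->(4,3)->EXIT | p2:(0,4)->(0,3)->EXIT
Step 2: p0:(0,0)->(0,1) | p1:escaped | p2:escaped
Step 3: p0:(0,1)->(0,2) | p1:escaped | p2:escaped
Step 4: p0:(0,2)->(0,3)->EXIT | p1:escaped | p2:escaped

ESCAPED ESCAPED ESCAPED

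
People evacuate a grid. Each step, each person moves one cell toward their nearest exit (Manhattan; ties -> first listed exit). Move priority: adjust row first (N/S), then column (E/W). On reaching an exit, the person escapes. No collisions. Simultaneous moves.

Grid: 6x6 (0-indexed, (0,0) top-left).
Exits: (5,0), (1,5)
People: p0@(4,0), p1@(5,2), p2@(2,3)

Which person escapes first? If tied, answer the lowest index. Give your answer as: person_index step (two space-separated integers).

Answer: 0 1

Derivation:
Step 1: p0:(4,0)->(5,0)->EXIT | p1:(5,2)->(5,1) | p2:(2,3)->(1,3)
Step 2: p0:escaped | p1:(5,1)->(5,0)->EXIT | p2:(1,3)->(1,4)
Step 3: p0:escaped | p1:escaped | p2:(1,4)->(1,5)->EXIT
Exit steps: [1, 2, 3]
First to escape: p0 at step 1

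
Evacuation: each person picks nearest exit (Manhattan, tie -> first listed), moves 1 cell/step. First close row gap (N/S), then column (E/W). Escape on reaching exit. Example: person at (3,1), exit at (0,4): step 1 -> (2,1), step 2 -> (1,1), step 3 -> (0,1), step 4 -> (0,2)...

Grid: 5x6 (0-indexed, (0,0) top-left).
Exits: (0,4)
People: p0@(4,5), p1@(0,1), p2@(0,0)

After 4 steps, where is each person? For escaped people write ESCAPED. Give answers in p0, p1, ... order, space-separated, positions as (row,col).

Step 1: p0:(4,5)->(3,5) | p1:(0,1)->(0,2) | p2:(0,0)->(0,1)
Step 2: p0:(3,5)->(2,5) | p1:(0,2)->(0,3) | p2:(0,1)->(0,2)
Step 3: p0:(2,5)->(1,5) | p1:(0,3)->(0,4)->EXIT | p2:(0,2)->(0,3)
Step 4: p0:(1,5)->(0,5) | p1:escaped | p2:(0,3)->(0,4)->EXIT

(0,5) ESCAPED ESCAPED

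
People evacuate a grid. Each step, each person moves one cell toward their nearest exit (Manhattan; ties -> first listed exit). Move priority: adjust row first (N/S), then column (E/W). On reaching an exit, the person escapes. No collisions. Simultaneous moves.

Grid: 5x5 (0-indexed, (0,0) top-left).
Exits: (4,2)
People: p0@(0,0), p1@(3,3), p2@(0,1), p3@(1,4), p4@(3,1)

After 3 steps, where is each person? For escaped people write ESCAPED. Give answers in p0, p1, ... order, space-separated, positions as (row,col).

Step 1: p0:(0,0)->(1,0) | p1:(3,3)->(4,3) | p2:(0,1)->(1,1) | p3:(1,4)->(2,4) | p4:(3,1)->(4,1)
Step 2: p0:(1,0)->(2,0) | p1:(4,3)->(4,2)->EXIT | p2:(1,1)->(2,1) | p3:(2,4)->(3,4) | p4:(4,1)->(4,2)->EXIT
Step 3: p0:(2,0)->(3,0) | p1:escaped | p2:(2,1)->(3,1) | p3:(3,4)->(4,4) | p4:escaped

(3,0) ESCAPED (3,1) (4,4) ESCAPED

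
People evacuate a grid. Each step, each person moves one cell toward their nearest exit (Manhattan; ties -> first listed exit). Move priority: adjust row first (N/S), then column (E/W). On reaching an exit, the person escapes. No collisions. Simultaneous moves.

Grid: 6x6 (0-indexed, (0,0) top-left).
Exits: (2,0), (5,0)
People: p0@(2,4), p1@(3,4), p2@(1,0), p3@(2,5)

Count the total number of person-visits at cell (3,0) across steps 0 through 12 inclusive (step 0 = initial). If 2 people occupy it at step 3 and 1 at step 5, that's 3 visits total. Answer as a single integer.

Answer: 0

Derivation:
Step 0: p0@(2,4) p1@(3,4) p2@(1,0) p3@(2,5) -> at (3,0): 0 [-], cum=0
Step 1: p0@(2,3) p1@(2,4) p2@ESC p3@(2,4) -> at (3,0): 0 [-], cum=0
Step 2: p0@(2,2) p1@(2,3) p2@ESC p3@(2,3) -> at (3,0): 0 [-], cum=0
Step 3: p0@(2,1) p1@(2,2) p2@ESC p3@(2,2) -> at (3,0): 0 [-], cum=0
Step 4: p0@ESC p1@(2,1) p2@ESC p3@(2,1) -> at (3,0): 0 [-], cum=0
Step 5: p0@ESC p1@ESC p2@ESC p3@ESC -> at (3,0): 0 [-], cum=0
Total visits = 0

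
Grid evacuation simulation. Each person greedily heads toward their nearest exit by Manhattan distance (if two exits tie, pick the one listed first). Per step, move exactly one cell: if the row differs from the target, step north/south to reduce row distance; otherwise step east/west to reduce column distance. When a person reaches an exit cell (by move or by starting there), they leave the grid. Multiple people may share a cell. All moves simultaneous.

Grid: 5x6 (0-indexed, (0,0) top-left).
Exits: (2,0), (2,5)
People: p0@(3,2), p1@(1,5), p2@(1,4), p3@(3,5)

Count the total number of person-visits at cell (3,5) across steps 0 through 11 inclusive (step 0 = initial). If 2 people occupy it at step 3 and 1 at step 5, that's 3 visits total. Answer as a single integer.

Step 0: p0@(3,2) p1@(1,5) p2@(1,4) p3@(3,5) -> at (3,5): 1 [p3], cum=1
Step 1: p0@(2,2) p1@ESC p2@(2,4) p3@ESC -> at (3,5): 0 [-], cum=1
Step 2: p0@(2,1) p1@ESC p2@ESC p3@ESC -> at (3,5): 0 [-], cum=1
Step 3: p0@ESC p1@ESC p2@ESC p3@ESC -> at (3,5): 0 [-], cum=1
Total visits = 1

Answer: 1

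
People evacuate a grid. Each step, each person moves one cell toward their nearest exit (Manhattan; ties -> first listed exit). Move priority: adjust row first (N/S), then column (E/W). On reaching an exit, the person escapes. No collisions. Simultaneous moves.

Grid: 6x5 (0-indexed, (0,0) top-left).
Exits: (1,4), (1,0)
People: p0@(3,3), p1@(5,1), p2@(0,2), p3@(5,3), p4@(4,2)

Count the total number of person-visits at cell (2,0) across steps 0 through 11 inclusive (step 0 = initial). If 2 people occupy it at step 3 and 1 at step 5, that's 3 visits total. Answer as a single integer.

Answer: 0

Derivation:
Step 0: p0@(3,3) p1@(5,1) p2@(0,2) p3@(5,3) p4@(4,2) -> at (2,0): 0 [-], cum=0
Step 1: p0@(2,3) p1@(4,1) p2@(1,2) p3@(4,3) p4@(3,2) -> at (2,0): 0 [-], cum=0
Step 2: p0@(1,3) p1@(3,1) p2@(1,3) p3@(3,3) p4@(2,2) -> at (2,0): 0 [-], cum=0
Step 3: p0@ESC p1@(2,1) p2@ESC p3@(2,3) p4@(1,2) -> at (2,0): 0 [-], cum=0
Step 4: p0@ESC p1@(1,1) p2@ESC p3@(1,3) p4@(1,3) -> at (2,0): 0 [-], cum=0
Step 5: p0@ESC p1@ESC p2@ESC p3@ESC p4@ESC -> at (2,0): 0 [-], cum=0
Total visits = 0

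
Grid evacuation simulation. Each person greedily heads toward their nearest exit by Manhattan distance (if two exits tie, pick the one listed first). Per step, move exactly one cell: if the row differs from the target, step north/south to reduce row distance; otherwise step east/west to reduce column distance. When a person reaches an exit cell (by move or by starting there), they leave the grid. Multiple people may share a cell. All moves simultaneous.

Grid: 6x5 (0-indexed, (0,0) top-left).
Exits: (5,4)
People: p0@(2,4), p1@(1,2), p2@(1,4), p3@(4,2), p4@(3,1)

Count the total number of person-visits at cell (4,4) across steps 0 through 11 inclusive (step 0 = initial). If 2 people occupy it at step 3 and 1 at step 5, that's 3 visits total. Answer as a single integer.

Answer: 2

Derivation:
Step 0: p0@(2,4) p1@(1,2) p2@(1,4) p3@(4,2) p4@(3,1) -> at (4,4): 0 [-], cum=0
Step 1: p0@(3,4) p1@(2,2) p2@(2,4) p3@(5,2) p4@(4,1) -> at (4,4): 0 [-], cum=0
Step 2: p0@(4,4) p1@(3,2) p2@(3,4) p3@(5,3) p4@(5,1) -> at (4,4): 1 [p0], cum=1
Step 3: p0@ESC p1@(4,2) p2@(4,4) p3@ESC p4@(5,2) -> at (4,4): 1 [p2], cum=2
Step 4: p0@ESC p1@(5,2) p2@ESC p3@ESC p4@(5,3) -> at (4,4): 0 [-], cum=2
Step 5: p0@ESC p1@(5,3) p2@ESC p3@ESC p4@ESC -> at (4,4): 0 [-], cum=2
Step 6: p0@ESC p1@ESC p2@ESC p3@ESC p4@ESC -> at (4,4): 0 [-], cum=2
Total visits = 2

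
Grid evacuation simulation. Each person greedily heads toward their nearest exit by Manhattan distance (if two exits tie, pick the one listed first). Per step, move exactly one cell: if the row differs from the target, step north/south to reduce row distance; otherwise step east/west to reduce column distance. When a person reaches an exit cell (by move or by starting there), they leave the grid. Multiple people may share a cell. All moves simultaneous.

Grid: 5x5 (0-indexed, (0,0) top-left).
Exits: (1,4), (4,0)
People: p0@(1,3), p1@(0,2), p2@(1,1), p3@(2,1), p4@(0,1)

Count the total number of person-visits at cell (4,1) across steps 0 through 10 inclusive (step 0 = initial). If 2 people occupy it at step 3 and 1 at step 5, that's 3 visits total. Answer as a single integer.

Step 0: p0@(1,3) p1@(0,2) p2@(1,1) p3@(2,1) p4@(0,1) -> at (4,1): 0 [-], cum=0
Step 1: p0@ESC p1@(1,2) p2@(1,2) p3@(3,1) p4@(1,1) -> at (4,1): 0 [-], cum=0
Step 2: p0@ESC p1@(1,3) p2@(1,3) p3@(4,1) p4@(1,2) -> at (4,1): 1 [p3], cum=1
Step 3: p0@ESC p1@ESC p2@ESC p3@ESC p4@(1,3) -> at (4,1): 0 [-], cum=1
Step 4: p0@ESC p1@ESC p2@ESC p3@ESC p4@ESC -> at (4,1): 0 [-], cum=1
Total visits = 1

Answer: 1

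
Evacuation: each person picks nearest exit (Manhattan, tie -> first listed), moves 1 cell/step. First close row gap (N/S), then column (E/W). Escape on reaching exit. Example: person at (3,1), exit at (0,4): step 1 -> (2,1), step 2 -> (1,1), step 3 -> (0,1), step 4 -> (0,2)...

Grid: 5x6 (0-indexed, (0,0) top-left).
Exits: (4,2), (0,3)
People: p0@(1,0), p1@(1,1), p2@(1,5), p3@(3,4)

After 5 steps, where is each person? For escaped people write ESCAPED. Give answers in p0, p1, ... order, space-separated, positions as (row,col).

Step 1: p0:(1,0)->(0,0) | p1:(1,1)->(0,1) | p2:(1,5)->(0,5) | p3:(3,4)->(4,4)
Step 2: p0:(0,0)->(0,1) | p1:(0,1)->(0,2) | p2:(0,5)->(0,4) | p3:(4,4)->(4,3)
Step 3: p0:(0,1)->(0,2) | p1:(0,2)->(0,3)->EXIT | p2:(0,4)->(0,3)->EXIT | p3:(4,3)->(4,2)->EXIT
Step 4: p0:(0,2)->(0,3)->EXIT | p1:escaped | p2:escaped | p3:escaped

ESCAPED ESCAPED ESCAPED ESCAPED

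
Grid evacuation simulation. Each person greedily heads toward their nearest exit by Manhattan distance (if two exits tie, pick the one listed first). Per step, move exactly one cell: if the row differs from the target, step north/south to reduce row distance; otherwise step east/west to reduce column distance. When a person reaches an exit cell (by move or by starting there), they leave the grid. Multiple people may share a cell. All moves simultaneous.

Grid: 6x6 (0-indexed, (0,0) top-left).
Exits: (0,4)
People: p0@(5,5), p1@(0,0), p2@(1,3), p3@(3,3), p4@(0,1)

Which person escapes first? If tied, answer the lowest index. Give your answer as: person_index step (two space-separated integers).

Step 1: p0:(5,5)->(4,5) | p1:(0,0)->(0,1) | p2:(1,3)->(0,3) | p3:(3,3)->(2,3) | p4:(0,1)->(0,2)
Step 2: p0:(4,5)->(3,5) | p1:(0,1)->(0,2) | p2:(0,3)->(0,4)->EXIT | p3:(2,3)->(1,3) | p4:(0,2)->(0,3)
Step 3: p0:(3,5)->(2,5) | p1:(0,2)->(0,3) | p2:escaped | p3:(1,3)->(0,3) | p4:(0,3)->(0,4)->EXIT
Step 4: p0:(2,5)->(1,5) | p1:(0,3)->(0,4)->EXIT | p2:escaped | p3:(0,3)->(0,4)->EXIT | p4:escaped
Step 5: p0:(1,5)->(0,5) | p1:escaped | p2:escaped | p3:escaped | p4:escaped
Step 6: p0:(0,5)->(0,4)->EXIT | p1:escaped | p2:escaped | p3:escaped | p4:escaped
Exit steps: [6, 4, 2, 4, 3]
First to escape: p2 at step 2

Answer: 2 2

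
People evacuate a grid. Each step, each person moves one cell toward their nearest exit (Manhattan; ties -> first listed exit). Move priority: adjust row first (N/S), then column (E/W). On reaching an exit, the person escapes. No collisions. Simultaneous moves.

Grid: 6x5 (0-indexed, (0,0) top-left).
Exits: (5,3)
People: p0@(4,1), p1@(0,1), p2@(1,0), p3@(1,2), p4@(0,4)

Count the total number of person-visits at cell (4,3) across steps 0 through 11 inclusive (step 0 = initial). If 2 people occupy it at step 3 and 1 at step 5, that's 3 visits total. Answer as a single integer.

Step 0: p0@(4,1) p1@(0,1) p2@(1,0) p3@(1,2) p4@(0,4) -> at (4,3): 0 [-], cum=0
Step 1: p0@(5,1) p1@(1,1) p2@(2,0) p3@(2,2) p4@(1,4) -> at (4,3): 0 [-], cum=0
Step 2: p0@(5,2) p1@(2,1) p2@(3,0) p3@(3,2) p4@(2,4) -> at (4,3): 0 [-], cum=0
Step 3: p0@ESC p1@(3,1) p2@(4,0) p3@(4,2) p4@(3,4) -> at (4,3): 0 [-], cum=0
Step 4: p0@ESC p1@(4,1) p2@(5,0) p3@(5,2) p4@(4,4) -> at (4,3): 0 [-], cum=0
Step 5: p0@ESC p1@(5,1) p2@(5,1) p3@ESC p4@(5,4) -> at (4,3): 0 [-], cum=0
Step 6: p0@ESC p1@(5,2) p2@(5,2) p3@ESC p4@ESC -> at (4,3): 0 [-], cum=0
Step 7: p0@ESC p1@ESC p2@ESC p3@ESC p4@ESC -> at (4,3): 0 [-], cum=0
Total visits = 0

Answer: 0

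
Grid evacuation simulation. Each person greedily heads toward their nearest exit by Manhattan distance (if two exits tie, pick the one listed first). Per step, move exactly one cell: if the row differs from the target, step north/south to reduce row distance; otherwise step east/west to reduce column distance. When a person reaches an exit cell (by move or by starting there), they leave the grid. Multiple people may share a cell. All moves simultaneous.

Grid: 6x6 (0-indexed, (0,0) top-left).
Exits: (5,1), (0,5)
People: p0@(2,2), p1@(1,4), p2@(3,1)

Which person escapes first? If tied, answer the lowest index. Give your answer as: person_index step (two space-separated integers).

Step 1: p0:(2,2)->(3,2) | p1:(1,4)->(0,4) | p2:(3,1)->(4,1)
Step 2: p0:(3,2)->(4,2) | p1:(0,4)->(0,5)->EXIT | p2:(4,1)->(5,1)->EXIT
Step 3: p0:(4,2)->(5,2) | p1:escaped | p2:escaped
Step 4: p0:(5,2)->(5,1)->EXIT | p1:escaped | p2:escaped
Exit steps: [4, 2, 2]
First to escape: p1 at step 2

Answer: 1 2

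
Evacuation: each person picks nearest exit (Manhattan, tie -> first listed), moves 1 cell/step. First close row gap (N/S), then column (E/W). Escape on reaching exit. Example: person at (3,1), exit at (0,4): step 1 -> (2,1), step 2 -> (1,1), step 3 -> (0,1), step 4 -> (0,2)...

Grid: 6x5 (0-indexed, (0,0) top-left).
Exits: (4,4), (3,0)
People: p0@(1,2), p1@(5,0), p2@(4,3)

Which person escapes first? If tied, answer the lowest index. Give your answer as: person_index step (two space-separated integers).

Answer: 2 1

Derivation:
Step 1: p0:(1,2)->(2,2) | p1:(5,0)->(4,0) | p2:(4,3)->(4,4)->EXIT
Step 2: p0:(2,2)->(3,2) | p1:(4,0)->(3,0)->EXIT | p2:escaped
Step 3: p0:(3,2)->(3,1) | p1:escaped | p2:escaped
Step 4: p0:(3,1)->(3,0)->EXIT | p1:escaped | p2:escaped
Exit steps: [4, 2, 1]
First to escape: p2 at step 1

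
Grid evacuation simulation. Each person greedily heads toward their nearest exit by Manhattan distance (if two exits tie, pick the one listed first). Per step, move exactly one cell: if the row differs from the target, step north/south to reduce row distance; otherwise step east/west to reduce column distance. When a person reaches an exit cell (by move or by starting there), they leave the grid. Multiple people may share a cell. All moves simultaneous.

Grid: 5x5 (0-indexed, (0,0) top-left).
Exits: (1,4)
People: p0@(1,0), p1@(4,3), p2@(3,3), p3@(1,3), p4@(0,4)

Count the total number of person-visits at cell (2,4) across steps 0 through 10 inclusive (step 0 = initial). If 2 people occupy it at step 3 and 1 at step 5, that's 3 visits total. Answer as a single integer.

Step 0: p0@(1,0) p1@(4,3) p2@(3,3) p3@(1,3) p4@(0,4) -> at (2,4): 0 [-], cum=0
Step 1: p0@(1,1) p1@(3,3) p2@(2,3) p3@ESC p4@ESC -> at (2,4): 0 [-], cum=0
Step 2: p0@(1,2) p1@(2,3) p2@(1,3) p3@ESC p4@ESC -> at (2,4): 0 [-], cum=0
Step 3: p0@(1,3) p1@(1,3) p2@ESC p3@ESC p4@ESC -> at (2,4): 0 [-], cum=0
Step 4: p0@ESC p1@ESC p2@ESC p3@ESC p4@ESC -> at (2,4): 0 [-], cum=0
Total visits = 0

Answer: 0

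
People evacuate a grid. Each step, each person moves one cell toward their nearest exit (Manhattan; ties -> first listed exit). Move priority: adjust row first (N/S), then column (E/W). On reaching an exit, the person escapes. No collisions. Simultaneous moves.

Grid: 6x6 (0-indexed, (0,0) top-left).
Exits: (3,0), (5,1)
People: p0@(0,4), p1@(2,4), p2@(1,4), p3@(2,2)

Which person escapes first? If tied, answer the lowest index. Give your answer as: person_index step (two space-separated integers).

Step 1: p0:(0,4)->(1,4) | p1:(2,4)->(3,4) | p2:(1,4)->(2,4) | p3:(2,2)->(3,2)
Step 2: p0:(1,4)->(2,4) | p1:(3,4)->(3,3) | p2:(2,4)->(3,4) | p3:(3,2)->(3,1)
Step 3: p0:(2,4)->(3,4) | p1:(3,3)->(3,2) | p2:(3,4)->(3,3) | p3:(3,1)->(3,0)->EXIT
Step 4: p0:(3,4)->(3,3) | p1:(3,2)->(3,1) | p2:(3,3)->(3,2) | p3:escaped
Step 5: p0:(3,3)->(3,2) | p1:(3,1)->(3,0)->EXIT | p2:(3,2)->(3,1) | p3:escaped
Step 6: p0:(3,2)->(3,1) | p1:escaped | p2:(3,1)->(3,0)->EXIT | p3:escaped
Step 7: p0:(3,1)->(3,0)->EXIT | p1:escaped | p2:escaped | p3:escaped
Exit steps: [7, 5, 6, 3]
First to escape: p3 at step 3

Answer: 3 3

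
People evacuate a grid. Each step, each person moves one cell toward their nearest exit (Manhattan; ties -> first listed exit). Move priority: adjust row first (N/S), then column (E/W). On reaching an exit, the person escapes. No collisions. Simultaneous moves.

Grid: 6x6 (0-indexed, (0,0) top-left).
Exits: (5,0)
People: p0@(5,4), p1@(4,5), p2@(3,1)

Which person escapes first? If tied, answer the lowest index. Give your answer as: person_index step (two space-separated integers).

Answer: 2 3

Derivation:
Step 1: p0:(5,4)->(5,3) | p1:(4,5)->(5,5) | p2:(3,1)->(4,1)
Step 2: p0:(5,3)->(5,2) | p1:(5,5)->(5,4) | p2:(4,1)->(5,1)
Step 3: p0:(5,2)->(5,1) | p1:(5,4)->(5,3) | p2:(5,1)->(5,0)->EXIT
Step 4: p0:(5,1)->(5,0)->EXIT | p1:(5,3)->(5,2) | p2:escaped
Step 5: p0:escaped | p1:(5,2)->(5,1) | p2:escaped
Step 6: p0:escaped | p1:(5,1)->(5,0)->EXIT | p2:escaped
Exit steps: [4, 6, 3]
First to escape: p2 at step 3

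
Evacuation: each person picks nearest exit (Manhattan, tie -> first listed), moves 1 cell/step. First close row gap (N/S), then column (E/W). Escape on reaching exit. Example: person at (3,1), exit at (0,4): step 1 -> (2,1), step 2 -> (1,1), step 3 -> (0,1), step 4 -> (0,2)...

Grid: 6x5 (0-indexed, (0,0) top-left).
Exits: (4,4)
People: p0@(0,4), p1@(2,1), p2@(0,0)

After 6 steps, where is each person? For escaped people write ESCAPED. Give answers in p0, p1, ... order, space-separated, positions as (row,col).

Step 1: p0:(0,4)->(1,4) | p1:(2,1)->(3,1) | p2:(0,0)->(1,0)
Step 2: p0:(1,4)->(2,4) | p1:(3,1)->(4,1) | p2:(1,0)->(2,0)
Step 3: p0:(2,4)->(3,4) | p1:(4,1)->(4,2) | p2:(2,0)->(3,0)
Step 4: p0:(3,4)->(4,4)->EXIT | p1:(4,2)->(4,3) | p2:(3,0)->(4,0)
Step 5: p0:escaped | p1:(4,3)->(4,4)->EXIT | p2:(4,0)->(4,1)
Step 6: p0:escaped | p1:escaped | p2:(4,1)->(4,2)

ESCAPED ESCAPED (4,2)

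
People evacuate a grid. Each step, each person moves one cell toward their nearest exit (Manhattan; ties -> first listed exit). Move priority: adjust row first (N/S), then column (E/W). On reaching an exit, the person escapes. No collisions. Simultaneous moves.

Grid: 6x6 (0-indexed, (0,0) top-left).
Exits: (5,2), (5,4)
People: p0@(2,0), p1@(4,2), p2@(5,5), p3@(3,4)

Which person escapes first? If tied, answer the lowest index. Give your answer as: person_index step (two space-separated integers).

Step 1: p0:(2,0)->(3,0) | p1:(4,2)->(5,2)->EXIT | p2:(5,5)->(5,4)->EXIT | p3:(3,4)->(4,4)
Step 2: p0:(3,0)->(4,0) | p1:escaped | p2:escaped | p3:(4,4)->(5,4)->EXIT
Step 3: p0:(4,0)->(5,0) | p1:escaped | p2:escaped | p3:escaped
Step 4: p0:(5,0)->(5,1) | p1:escaped | p2:escaped | p3:escaped
Step 5: p0:(5,1)->(5,2)->EXIT | p1:escaped | p2:escaped | p3:escaped
Exit steps: [5, 1, 1, 2]
First to escape: p1 at step 1

Answer: 1 1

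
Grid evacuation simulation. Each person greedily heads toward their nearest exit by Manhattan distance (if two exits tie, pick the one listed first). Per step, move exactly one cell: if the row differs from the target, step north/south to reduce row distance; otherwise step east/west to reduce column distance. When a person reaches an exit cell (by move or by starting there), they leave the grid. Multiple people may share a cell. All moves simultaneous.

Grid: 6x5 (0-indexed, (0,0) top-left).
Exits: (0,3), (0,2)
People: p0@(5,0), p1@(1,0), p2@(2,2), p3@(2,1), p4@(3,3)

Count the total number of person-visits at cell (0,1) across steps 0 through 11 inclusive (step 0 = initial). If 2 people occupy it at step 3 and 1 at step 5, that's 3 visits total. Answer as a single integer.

Step 0: p0@(5,0) p1@(1,0) p2@(2,2) p3@(2,1) p4@(3,3) -> at (0,1): 0 [-], cum=0
Step 1: p0@(4,0) p1@(0,0) p2@(1,2) p3@(1,1) p4@(2,3) -> at (0,1): 0 [-], cum=0
Step 2: p0@(3,0) p1@(0,1) p2@ESC p3@(0,1) p4@(1,3) -> at (0,1): 2 [p1,p3], cum=2
Step 3: p0@(2,0) p1@ESC p2@ESC p3@ESC p4@ESC -> at (0,1): 0 [-], cum=2
Step 4: p0@(1,0) p1@ESC p2@ESC p3@ESC p4@ESC -> at (0,1): 0 [-], cum=2
Step 5: p0@(0,0) p1@ESC p2@ESC p3@ESC p4@ESC -> at (0,1): 0 [-], cum=2
Step 6: p0@(0,1) p1@ESC p2@ESC p3@ESC p4@ESC -> at (0,1): 1 [p0], cum=3
Step 7: p0@ESC p1@ESC p2@ESC p3@ESC p4@ESC -> at (0,1): 0 [-], cum=3
Total visits = 3

Answer: 3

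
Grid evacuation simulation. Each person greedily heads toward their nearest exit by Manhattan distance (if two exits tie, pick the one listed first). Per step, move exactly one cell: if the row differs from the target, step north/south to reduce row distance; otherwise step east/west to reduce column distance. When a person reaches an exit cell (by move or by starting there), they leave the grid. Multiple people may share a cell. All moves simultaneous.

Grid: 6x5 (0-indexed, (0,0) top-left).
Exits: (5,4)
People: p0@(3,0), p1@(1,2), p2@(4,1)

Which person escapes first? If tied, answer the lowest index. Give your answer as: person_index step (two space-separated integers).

Step 1: p0:(3,0)->(4,0) | p1:(1,2)->(2,2) | p2:(4,1)->(5,1)
Step 2: p0:(4,0)->(5,0) | p1:(2,2)->(3,2) | p2:(5,1)->(5,2)
Step 3: p0:(5,0)->(5,1) | p1:(3,2)->(4,2) | p2:(5,2)->(5,3)
Step 4: p0:(5,1)->(5,2) | p1:(4,2)->(5,2) | p2:(5,3)->(5,4)->EXIT
Step 5: p0:(5,2)->(5,3) | p1:(5,2)->(5,3) | p2:escaped
Step 6: p0:(5,3)->(5,4)->EXIT | p1:(5,3)->(5,4)->EXIT | p2:escaped
Exit steps: [6, 6, 4]
First to escape: p2 at step 4

Answer: 2 4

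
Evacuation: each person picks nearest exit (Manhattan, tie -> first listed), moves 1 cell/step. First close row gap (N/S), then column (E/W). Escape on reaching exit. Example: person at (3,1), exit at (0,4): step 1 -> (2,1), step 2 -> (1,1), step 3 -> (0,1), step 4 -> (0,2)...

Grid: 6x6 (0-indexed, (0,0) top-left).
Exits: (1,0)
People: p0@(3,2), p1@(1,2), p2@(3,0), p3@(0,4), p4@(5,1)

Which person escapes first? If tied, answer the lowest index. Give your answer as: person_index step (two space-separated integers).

Answer: 1 2

Derivation:
Step 1: p0:(3,2)->(2,2) | p1:(1,2)->(1,1) | p2:(3,0)->(2,0) | p3:(0,4)->(1,4) | p4:(5,1)->(4,1)
Step 2: p0:(2,2)->(1,2) | p1:(1,1)->(1,0)->EXIT | p2:(2,0)->(1,0)->EXIT | p3:(1,4)->(1,3) | p4:(4,1)->(3,1)
Step 3: p0:(1,2)->(1,1) | p1:escaped | p2:escaped | p3:(1,3)->(1,2) | p4:(3,1)->(2,1)
Step 4: p0:(1,1)->(1,0)->EXIT | p1:escaped | p2:escaped | p3:(1,2)->(1,1) | p4:(2,1)->(1,1)
Step 5: p0:escaped | p1:escaped | p2:escaped | p3:(1,1)->(1,0)->EXIT | p4:(1,1)->(1,0)->EXIT
Exit steps: [4, 2, 2, 5, 5]
First to escape: p1 at step 2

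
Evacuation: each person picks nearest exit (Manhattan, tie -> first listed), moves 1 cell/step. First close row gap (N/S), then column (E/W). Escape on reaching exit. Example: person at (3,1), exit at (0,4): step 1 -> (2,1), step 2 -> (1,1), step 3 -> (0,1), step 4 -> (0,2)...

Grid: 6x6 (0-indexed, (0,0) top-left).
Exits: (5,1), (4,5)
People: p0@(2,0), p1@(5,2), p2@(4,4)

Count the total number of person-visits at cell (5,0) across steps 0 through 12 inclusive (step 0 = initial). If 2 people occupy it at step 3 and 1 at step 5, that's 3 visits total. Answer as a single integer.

Answer: 1

Derivation:
Step 0: p0@(2,0) p1@(5,2) p2@(4,4) -> at (5,0): 0 [-], cum=0
Step 1: p0@(3,0) p1@ESC p2@ESC -> at (5,0): 0 [-], cum=0
Step 2: p0@(4,0) p1@ESC p2@ESC -> at (5,0): 0 [-], cum=0
Step 3: p0@(5,0) p1@ESC p2@ESC -> at (5,0): 1 [p0], cum=1
Step 4: p0@ESC p1@ESC p2@ESC -> at (5,0): 0 [-], cum=1
Total visits = 1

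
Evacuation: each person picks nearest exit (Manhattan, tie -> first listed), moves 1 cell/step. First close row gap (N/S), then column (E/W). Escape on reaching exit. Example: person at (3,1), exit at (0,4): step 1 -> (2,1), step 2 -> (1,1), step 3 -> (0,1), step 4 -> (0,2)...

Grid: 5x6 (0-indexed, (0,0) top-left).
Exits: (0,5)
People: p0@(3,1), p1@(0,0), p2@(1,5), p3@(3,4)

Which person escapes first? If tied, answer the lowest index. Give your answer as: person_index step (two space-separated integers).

Step 1: p0:(3,1)->(2,1) | p1:(0,0)->(0,1) | p2:(1,5)->(0,5)->EXIT | p3:(3,4)->(2,4)
Step 2: p0:(2,1)->(1,1) | p1:(0,1)->(0,2) | p2:escaped | p3:(2,4)->(1,4)
Step 3: p0:(1,1)->(0,1) | p1:(0,2)->(0,3) | p2:escaped | p3:(1,4)->(0,4)
Step 4: p0:(0,1)->(0,2) | p1:(0,3)->(0,4) | p2:escaped | p3:(0,4)->(0,5)->EXIT
Step 5: p0:(0,2)->(0,3) | p1:(0,4)->(0,5)->EXIT | p2:escaped | p3:escaped
Step 6: p0:(0,3)->(0,4) | p1:escaped | p2:escaped | p3:escaped
Step 7: p0:(0,4)->(0,5)->EXIT | p1:escaped | p2:escaped | p3:escaped
Exit steps: [7, 5, 1, 4]
First to escape: p2 at step 1

Answer: 2 1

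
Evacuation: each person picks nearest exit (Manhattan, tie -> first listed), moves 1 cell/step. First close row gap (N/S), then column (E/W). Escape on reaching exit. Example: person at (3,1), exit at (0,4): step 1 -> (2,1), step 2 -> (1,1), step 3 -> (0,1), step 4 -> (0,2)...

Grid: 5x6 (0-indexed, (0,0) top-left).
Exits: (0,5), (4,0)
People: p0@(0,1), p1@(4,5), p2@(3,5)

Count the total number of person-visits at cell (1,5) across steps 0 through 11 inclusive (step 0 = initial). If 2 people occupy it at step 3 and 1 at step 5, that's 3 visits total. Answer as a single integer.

Step 0: p0@(0,1) p1@(4,5) p2@(3,5) -> at (1,5): 0 [-], cum=0
Step 1: p0@(0,2) p1@(3,5) p2@(2,5) -> at (1,5): 0 [-], cum=0
Step 2: p0@(0,3) p1@(2,5) p2@(1,5) -> at (1,5): 1 [p2], cum=1
Step 3: p0@(0,4) p1@(1,5) p2@ESC -> at (1,5): 1 [p1], cum=2
Step 4: p0@ESC p1@ESC p2@ESC -> at (1,5): 0 [-], cum=2
Total visits = 2

Answer: 2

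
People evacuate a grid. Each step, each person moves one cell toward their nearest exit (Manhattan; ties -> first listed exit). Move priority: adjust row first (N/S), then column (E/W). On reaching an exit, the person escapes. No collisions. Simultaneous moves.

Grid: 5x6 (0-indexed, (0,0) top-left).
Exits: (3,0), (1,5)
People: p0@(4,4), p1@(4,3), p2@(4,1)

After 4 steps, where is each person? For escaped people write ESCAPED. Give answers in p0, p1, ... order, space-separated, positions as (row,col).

Step 1: p0:(4,4)->(3,4) | p1:(4,3)->(3,3) | p2:(4,1)->(3,1)
Step 2: p0:(3,4)->(2,4) | p1:(3,3)->(3,2) | p2:(3,1)->(3,0)->EXIT
Step 3: p0:(2,4)->(1,4) | p1:(3,2)->(3,1) | p2:escaped
Step 4: p0:(1,4)->(1,5)->EXIT | p1:(3,1)->(3,0)->EXIT | p2:escaped

ESCAPED ESCAPED ESCAPED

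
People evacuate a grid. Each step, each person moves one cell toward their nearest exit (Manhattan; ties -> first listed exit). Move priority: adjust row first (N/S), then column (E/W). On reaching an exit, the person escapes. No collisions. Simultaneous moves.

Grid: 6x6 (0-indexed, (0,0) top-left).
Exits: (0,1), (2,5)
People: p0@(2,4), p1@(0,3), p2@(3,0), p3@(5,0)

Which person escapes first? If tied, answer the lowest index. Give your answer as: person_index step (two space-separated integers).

Step 1: p0:(2,4)->(2,5)->EXIT | p1:(0,3)->(0,2) | p2:(3,0)->(2,0) | p3:(5,0)->(4,0)
Step 2: p0:escaped | p1:(0,2)->(0,1)->EXIT | p2:(2,0)->(1,0) | p3:(4,0)->(3,0)
Step 3: p0:escaped | p1:escaped | p2:(1,0)->(0,0) | p3:(3,0)->(2,0)
Step 4: p0:escaped | p1:escaped | p2:(0,0)->(0,1)->EXIT | p3:(2,0)->(1,0)
Step 5: p0:escaped | p1:escaped | p2:escaped | p3:(1,0)->(0,0)
Step 6: p0:escaped | p1:escaped | p2:escaped | p3:(0,0)->(0,1)->EXIT
Exit steps: [1, 2, 4, 6]
First to escape: p0 at step 1

Answer: 0 1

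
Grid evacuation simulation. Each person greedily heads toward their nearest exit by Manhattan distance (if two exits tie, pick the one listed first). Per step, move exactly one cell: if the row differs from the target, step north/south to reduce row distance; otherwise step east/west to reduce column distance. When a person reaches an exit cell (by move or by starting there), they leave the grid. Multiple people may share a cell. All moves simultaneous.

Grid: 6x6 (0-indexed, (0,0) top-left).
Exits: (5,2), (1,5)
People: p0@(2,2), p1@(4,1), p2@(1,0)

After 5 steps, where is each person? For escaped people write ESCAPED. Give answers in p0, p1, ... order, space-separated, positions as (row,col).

Step 1: p0:(2,2)->(3,2) | p1:(4,1)->(5,1) | p2:(1,0)->(1,1)
Step 2: p0:(3,2)->(4,2) | p1:(5,1)->(5,2)->EXIT | p2:(1,1)->(1,2)
Step 3: p0:(4,2)->(5,2)->EXIT | p1:escaped | p2:(1,2)->(1,3)
Step 4: p0:escaped | p1:escaped | p2:(1,3)->(1,4)
Step 5: p0:escaped | p1:escaped | p2:(1,4)->(1,5)->EXIT

ESCAPED ESCAPED ESCAPED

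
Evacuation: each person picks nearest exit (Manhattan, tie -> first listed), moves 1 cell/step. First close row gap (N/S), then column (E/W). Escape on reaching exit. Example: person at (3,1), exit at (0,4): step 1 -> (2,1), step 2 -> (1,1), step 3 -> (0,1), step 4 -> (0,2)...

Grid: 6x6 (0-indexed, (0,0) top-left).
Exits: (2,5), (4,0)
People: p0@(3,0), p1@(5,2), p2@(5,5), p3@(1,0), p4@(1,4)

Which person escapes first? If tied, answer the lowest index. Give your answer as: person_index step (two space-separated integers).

Answer: 0 1

Derivation:
Step 1: p0:(3,0)->(4,0)->EXIT | p1:(5,2)->(4,2) | p2:(5,5)->(4,5) | p3:(1,0)->(2,0) | p4:(1,4)->(2,4)
Step 2: p0:escaped | p1:(4,2)->(4,1) | p2:(4,5)->(3,5) | p3:(2,0)->(3,0) | p4:(2,4)->(2,5)->EXIT
Step 3: p0:escaped | p1:(4,1)->(4,0)->EXIT | p2:(3,5)->(2,5)->EXIT | p3:(3,0)->(4,0)->EXIT | p4:escaped
Exit steps: [1, 3, 3, 3, 2]
First to escape: p0 at step 1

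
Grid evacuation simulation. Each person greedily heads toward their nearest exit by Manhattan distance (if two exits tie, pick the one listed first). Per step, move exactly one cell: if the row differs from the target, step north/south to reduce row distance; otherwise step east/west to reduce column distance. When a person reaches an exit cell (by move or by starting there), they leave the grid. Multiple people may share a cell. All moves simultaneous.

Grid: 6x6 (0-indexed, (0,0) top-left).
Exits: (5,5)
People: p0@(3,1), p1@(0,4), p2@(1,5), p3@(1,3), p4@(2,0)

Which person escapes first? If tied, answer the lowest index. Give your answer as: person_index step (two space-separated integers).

Step 1: p0:(3,1)->(4,1) | p1:(0,4)->(1,4) | p2:(1,5)->(2,5) | p3:(1,3)->(2,3) | p4:(2,0)->(3,0)
Step 2: p0:(4,1)->(5,1) | p1:(1,4)->(2,4) | p2:(2,5)->(3,5) | p3:(2,3)->(3,3) | p4:(3,0)->(4,0)
Step 3: p0:(5,1)->(5,2) | p1:(2,4)->(3,4) | p2:(3,5)->(4,5) | p3:(3,3)->(4,3) | p4:(4,0)->(5,0)
Step 4: p0:(5,2)->(5,3) | p1:(3,4)->(4,4) | p2:(4,5)->(5,5)->EXIT | p3:(4,3)->(5,3) | p4:(5,0)->(5,1)
Step 5: p0:(5,3)->(5,4) | p1:(4,4)->(5,4) | p2:escaped | p3:(5,3)->(5,4) | p4:(5,1)->(5,2)
Step 6: p0:(5,4)->(5,5)->EXIT | p1:(5,4)->(5,5)->EXIT | p2:escaped | p3:(5,4)->(5,5)->EXIT | p4:(5,2)->(5,3)
Step 7: p0:escaped | p1:escaped | p2:escaped | p3:escaped | p4:(5,3)->(5,4)
Step 8: p0:escaped | p1:escaped | p2:escaped | p3:escaped | p4:(5,4)->(5,5)->EXIT
Exit steps: [6, 6, 4, 6, 8]
First to escape: p2 at step 4

Answer: 2 4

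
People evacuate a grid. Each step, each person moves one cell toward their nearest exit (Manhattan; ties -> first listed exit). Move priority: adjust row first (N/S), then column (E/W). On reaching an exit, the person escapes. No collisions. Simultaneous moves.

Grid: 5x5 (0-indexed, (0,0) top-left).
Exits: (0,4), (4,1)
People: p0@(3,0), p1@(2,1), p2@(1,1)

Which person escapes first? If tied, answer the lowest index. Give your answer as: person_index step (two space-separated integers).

Step 1: p0:(3,0)->(4,0) | p1:(2,1)->(3,1) | p2:(1,1)->(2,1)
Step 2: p0:(4,0)->(4,1)->EXIT | p1:(3,1)->(4,1)->EXIT | p2:(2,1)->(3,1)
Step 3: p0:escaped | p1:escaped | p2:(3,1)->(4,1)->EXIT
Exit steps: [2, 2, 3]
First to escape: p0 at step 2

Answer: 0 2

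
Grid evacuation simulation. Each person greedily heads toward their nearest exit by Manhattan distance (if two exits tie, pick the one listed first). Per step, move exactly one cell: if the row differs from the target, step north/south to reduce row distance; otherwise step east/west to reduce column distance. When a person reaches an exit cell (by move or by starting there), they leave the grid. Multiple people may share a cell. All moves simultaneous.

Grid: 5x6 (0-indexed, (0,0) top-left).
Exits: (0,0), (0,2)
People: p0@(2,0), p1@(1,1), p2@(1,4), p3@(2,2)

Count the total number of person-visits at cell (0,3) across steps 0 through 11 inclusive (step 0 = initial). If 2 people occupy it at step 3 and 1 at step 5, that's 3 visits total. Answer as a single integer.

Step 0: p0@(2,0) p1@(1,1) p2@(1,4) p3@(2,2) -> at (0,3): 0 [-], cum=0
Step 1: p0@(1,0) p1@(0,1) p2@(0,4) p3@(1,2) -> at (0,3): 0 [-], cum=0
Step 2: p0@ESC p1@ESC p2@(0,3) p3@ESC -> at (0,3): 1 [p2], cum=1
Step 3: p0@ESC p1@ESC p2@ESC p3@ESC -> at (0,3): 0 [-], cum=1
Total visits = 1

Answer: 1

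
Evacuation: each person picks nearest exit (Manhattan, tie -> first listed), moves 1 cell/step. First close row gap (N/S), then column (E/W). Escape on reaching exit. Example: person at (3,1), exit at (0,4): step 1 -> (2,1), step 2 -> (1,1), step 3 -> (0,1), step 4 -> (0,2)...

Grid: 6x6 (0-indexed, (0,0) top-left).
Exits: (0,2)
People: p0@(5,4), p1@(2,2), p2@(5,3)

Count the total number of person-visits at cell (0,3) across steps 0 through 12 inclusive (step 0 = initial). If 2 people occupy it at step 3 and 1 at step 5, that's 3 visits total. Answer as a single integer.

Answer: 2

Derivation:
Step 0: p0@(5,4) p1@(2,2) p2@(5,3) -> at (0,3): 0 [-], cum=0
Step 1: p0@(4,4) p1@(1,2) p2@(4,3) -> at (0,3): 0 [-], cum=0
Step 2: p0@(3,4) p1@ESC p2@(3,3) -> at (0,3): 0 [-], cum=0
Step 3: p0@(2,4) p1@ESC p2@(2,3) -> at (0,3): 0 [-], cum=0
Step 4: p0@(1,4) p1@ESC p2@(1,3) -> at (0,3): 0 [-], cum=0
Step 5: p0@(0,4) p1@ESC p2@(0,3) -> at (0,3): 1 [p2], cum=1
Step 6: p0@(0,3) p1@ESC p2@ESC -> at (0,3): 1 [p0], cum=2
Step 7: p0@ESC p1@ESC p2@ESC -> at (0,3): 0 [-], cum=2
Total visits = 2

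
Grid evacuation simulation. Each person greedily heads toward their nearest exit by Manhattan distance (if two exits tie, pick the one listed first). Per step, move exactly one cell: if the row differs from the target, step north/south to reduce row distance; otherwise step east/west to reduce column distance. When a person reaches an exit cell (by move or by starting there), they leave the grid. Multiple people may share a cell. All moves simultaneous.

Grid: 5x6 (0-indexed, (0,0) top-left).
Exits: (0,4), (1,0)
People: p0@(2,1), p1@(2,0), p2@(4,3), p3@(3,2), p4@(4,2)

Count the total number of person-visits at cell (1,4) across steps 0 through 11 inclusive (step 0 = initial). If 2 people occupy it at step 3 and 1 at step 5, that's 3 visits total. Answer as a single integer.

Answer: 0

Derivation:
Step 0: p0@(2,1) p1@(2,0) p2@(4,3) p3@(3,2) p4@(4,2) -> at (1,4): 0 [-], cum=0
Step 1: p0@(1,1) p1@ESC p2@(3,3) p3@(2,2) p4@(3,2) -> at (1,4): 0 [-], cum=0
Step 2: p0@ESC p1@ESC p2@(2,3) p3@(1,2) p4@(2,2) -> at (1,4): 0 [-], cum=0
Step 3: p0@ESC p1@ESC p2@(1,3) p3@(1,1) p4@(1,2) -> at (1,4): 0 [-], cum=0
Step 4: p0@ESC p1@ESC p2@(0,3) p3@ESC p4@(1,1) -> at (1,4): 0 [-], cum=0
Step 5: p0@ESC p1@ESC p2@ESC p3@ESC p4@ESC -> at (1,4): 0 [-], cum=0
Total visits = 0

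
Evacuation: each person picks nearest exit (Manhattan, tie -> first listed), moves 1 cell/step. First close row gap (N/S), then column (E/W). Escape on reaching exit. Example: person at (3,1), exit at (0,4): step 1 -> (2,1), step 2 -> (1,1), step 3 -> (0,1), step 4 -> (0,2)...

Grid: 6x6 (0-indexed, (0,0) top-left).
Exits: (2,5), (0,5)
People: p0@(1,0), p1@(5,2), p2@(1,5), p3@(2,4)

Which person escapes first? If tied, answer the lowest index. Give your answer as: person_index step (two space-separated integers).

Answer: 2 1

Derivation:
Step 1: p0:(1,0)->(2,0) | p1:(5,2)->(4,2) | p2:(1,5)->(2,5)->EXIT | p3:(2,4)->(2,5)->EXIT
Step 2: p0:(2,0)->(2,1) | p1:(4,2)->(3,2) | p2:escaped | p3:escaped
Step 3: p0:(2,1)->(2,2) | p1:(3,2)->(2,2) | p2:escaped | p3:escaped
Step 4: p0:(2,2)->(2,3) | p1:(2,2)->(2,3) | p2:escaped | p3:escaped
Step 5: p0:(2,3)->(2,4) | p1:(2,3)->(2,4) | p2:escaped | p3:escaped
Step 6: p0:(2,4)->(2,5)->EXIT | p1:(2,4)->(2,5)->EXIT | p2:escaped | p3:escaped
Exit steps: [6, 6, 1, 1]
First to escape: p2 at step 1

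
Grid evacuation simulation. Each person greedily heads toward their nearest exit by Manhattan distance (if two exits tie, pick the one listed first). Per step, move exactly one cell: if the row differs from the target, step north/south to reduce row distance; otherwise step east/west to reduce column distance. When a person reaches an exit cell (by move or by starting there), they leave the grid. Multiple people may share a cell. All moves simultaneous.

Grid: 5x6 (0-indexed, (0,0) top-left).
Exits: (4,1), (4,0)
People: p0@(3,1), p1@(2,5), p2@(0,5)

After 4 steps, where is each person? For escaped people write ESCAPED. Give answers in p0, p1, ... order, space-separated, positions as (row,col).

Step 1: p0:(3,1)->(4,1)->EXIT | p1:(2,5)->(3,5) | p2:(0,5)->(1,5)
Step 2: p0:escaped | p1:(3,5)->(4,5) | p2:(1,5)->(2,5)
Step 3: p0:escaped | p1:(4,5)->(4,4) | p2:(2,5)->(3,5)
Step 4: p0:escaped | p1:(4,4)->(4,3) | p2:(3,5)->(4,5)

ESCAPED (4,3) (4,5)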